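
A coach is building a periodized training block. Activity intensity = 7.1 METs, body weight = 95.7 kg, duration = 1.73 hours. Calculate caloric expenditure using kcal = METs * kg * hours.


kcal = 7.1 * 95.7 * 1.73
= 679.47 * 1.73
= 1175.48 kcal

1175.48 kcal


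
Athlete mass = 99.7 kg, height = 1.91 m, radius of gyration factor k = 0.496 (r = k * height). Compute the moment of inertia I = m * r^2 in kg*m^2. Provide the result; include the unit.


r = k * height = 0.496 * 1.91 = 0.94736 m
r^2 = 0.94736^2 = 0.897491
I = 99.7 * 0.897491 = 89.48 kg*m^2

89.48 kg*m^2


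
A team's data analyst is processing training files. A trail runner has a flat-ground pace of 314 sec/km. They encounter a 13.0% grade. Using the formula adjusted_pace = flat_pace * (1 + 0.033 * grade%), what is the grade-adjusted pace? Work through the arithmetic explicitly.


Grade factor = 1 + 0.033 * 13.0 = 1.429
Adjusted = 314 * 1.429 = 448.71 sec/km

448.71 s/km


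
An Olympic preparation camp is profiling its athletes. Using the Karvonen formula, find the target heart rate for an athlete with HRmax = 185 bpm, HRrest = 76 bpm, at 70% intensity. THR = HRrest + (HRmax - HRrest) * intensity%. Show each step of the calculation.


HRR = 185 - 76 = 109
THR = 76 + 109 * 0.7
= 76 + 76.3
= 152.3 bpm

152.3 bpm


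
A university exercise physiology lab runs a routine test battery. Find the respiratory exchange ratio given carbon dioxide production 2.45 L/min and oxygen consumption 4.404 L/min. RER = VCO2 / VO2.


VCO2 = 2.45 L/min
VO2 = 4.404 L/min
RER = 2.45 / 4.404 = 0.5563

0.5563


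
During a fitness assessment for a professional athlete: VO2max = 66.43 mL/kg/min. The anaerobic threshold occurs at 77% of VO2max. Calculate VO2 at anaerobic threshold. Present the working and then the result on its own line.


AT fraction = 77 / 100 = 0.77
AT VO2 = 66.43 * 0.77
= 51.15 mL/kg/min

51.15 mL/kg/min


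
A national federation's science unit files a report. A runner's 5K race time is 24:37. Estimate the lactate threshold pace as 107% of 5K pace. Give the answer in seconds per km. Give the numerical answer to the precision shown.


Total race time = 24*60 + 37 = 1477 seconds
5K pace = 1477 / 5 = 295.4 sec/km
LT pace = 295.4 * 1.07 = 316.08 sec/km

316.08 s/km


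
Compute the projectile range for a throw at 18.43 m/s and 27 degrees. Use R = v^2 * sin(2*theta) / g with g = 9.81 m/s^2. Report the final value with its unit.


Two times the angle = 54 degrees
sin(54) = 0.809017
R = 339.6649 * 0.809017 / 9.81 = 28.012 m

28.012 m


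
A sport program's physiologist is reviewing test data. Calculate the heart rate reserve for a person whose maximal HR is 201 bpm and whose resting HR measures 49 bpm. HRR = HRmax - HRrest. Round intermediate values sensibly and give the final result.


HRmax = 201 bpm
HRrest = 49 bpm
HRR = 201 - 49 = 152 bpm

152 bpm


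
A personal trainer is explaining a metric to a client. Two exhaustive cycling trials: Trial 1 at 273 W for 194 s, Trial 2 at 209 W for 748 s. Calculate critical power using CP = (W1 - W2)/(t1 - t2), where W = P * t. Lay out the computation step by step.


W1 = 273 * 194 = 52962 J
W2 = 209 * 748 = 156332 J
CP = (52962 - 156332) / (194 - 748)
= -103370 / -554
= 186.59 W

186.59 W


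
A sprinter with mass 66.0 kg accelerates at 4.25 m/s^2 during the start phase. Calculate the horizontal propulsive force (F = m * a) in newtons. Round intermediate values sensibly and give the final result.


F = m * a
= 66.0 * 4.25
= 280.5 N

280.5 N


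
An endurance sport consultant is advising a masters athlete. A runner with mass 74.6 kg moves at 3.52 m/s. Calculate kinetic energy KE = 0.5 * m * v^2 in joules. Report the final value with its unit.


v^2 = 3.52^2 = 12.3904
KE = 0.5 * 74.6 * 12.3904
= 462.16 J

462.16 J


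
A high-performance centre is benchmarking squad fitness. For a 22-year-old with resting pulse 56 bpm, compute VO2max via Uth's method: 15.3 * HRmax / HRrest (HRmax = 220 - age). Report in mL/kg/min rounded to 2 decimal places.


Step 1: HRmax = 220 - 22 = 198 bpm
Step 2: Ratio = 198 / 56 = 3.5357
Step 3: VO2max = 15.3 * 3.5357 = 54.1 mL/kg/min

54.1 mL/kg/min


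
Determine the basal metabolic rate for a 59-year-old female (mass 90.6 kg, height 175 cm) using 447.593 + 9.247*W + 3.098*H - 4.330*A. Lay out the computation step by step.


BMR = 447.593 + 9.247*90.6 + 3.098*175 - 4.330*59
= 1572.05 kcal/day

1572.05 kcal/day


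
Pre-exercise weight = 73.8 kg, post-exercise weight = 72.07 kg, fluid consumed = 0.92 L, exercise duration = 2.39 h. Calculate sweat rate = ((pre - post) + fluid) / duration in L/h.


Weight loss = 73.8 - 72.07 = 1.73 kg (approx L)
Total sweat = 1.73 + 0.92 = 2.65 L
Sweat rate = 2.65 / 2.39 = 1.109 L/h

1.109 L/h


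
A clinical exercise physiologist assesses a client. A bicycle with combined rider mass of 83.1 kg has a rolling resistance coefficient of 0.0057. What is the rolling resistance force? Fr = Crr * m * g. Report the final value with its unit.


Fr = 0.0057 * 83.1 * 9.81
= 0.47367 * 9.81
= 4.647 N

4.647 N


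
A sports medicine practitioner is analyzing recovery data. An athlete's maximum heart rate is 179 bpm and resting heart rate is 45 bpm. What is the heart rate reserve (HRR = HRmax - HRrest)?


HRR = HRmax - HRrest
= 179 - 45
= 134 bpm

134 bpm


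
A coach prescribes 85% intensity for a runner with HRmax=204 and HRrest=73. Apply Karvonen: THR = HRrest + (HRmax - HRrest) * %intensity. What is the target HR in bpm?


Heart rate reserve = 204 - 73 = 131
Intensity fraction = 85 / 100 = 0.85
THR = 73 + 131 * 0.85 = 184.35 bpm

184.35 bpm


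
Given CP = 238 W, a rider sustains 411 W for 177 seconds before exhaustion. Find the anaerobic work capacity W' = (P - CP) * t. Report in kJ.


Excess power = 411 - 238 = 173 W
Work above CP = 173 * 177 = 30621 J
W' = 30.621 kJ

30.621 kJ


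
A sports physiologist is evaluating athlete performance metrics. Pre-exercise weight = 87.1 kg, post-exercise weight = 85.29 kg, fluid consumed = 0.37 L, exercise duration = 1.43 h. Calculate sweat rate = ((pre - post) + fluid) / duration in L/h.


Weight loss = 87.1 - 85.29 = 1.81 kg (approx L)
Total sweat = 1.81 + 0.37 = 2.18 L
Sweat rate = 2.18 / 1.43 = 1.524 L/h

1.524 L/h


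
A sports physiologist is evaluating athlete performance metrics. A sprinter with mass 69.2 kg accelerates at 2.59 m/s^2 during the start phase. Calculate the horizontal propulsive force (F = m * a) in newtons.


F = m * a
= 69.2 * 2.59
= 179.23 N

179.23 N


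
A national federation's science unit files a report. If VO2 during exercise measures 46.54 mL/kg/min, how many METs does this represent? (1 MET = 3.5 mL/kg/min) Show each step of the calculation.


METs = VO2 / 3.5 = 46.54 / 3.5 = 13.3

13.3 METs


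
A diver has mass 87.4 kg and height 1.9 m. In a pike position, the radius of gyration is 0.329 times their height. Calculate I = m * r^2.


r = 0.329 * 1.9 = 0.6251 m
I = m * r^2 = 87.4 * 0.39075 = 34.152 kg*m^2

34.152 kg*m^2


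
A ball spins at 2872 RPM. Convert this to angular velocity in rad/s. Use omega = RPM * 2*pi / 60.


omega = 2872 * 2 * pi / 60
= 2872 * 6.28318531 / 60
= 18045.308 / 60
= 300.755 rad/s

300.755 rad/s


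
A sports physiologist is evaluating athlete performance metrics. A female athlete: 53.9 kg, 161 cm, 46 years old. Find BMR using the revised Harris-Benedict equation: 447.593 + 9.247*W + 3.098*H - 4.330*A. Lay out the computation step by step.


Intercept = 447.593
Weight contribution = 9.247 * 53.9 = 498.4133
Height contribution = 3.098 * 161 = 498.778
Age contribution = 4.33 * 46 = 199.18
BMR = 447.593 + 498.4133 + 498.778 - 199.18
= 1245.6 kcal/day

1245.6 kcal/day


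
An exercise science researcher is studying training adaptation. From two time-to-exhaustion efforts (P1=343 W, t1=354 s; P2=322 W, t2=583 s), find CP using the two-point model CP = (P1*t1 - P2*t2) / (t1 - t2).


Work in trial 1 = 121422 J
Work in trial 2 = 187726 J
Delta work = -66304 J
Delta time = -229 s
CP = -66304 / -229 = 289.54 W

289.54 W


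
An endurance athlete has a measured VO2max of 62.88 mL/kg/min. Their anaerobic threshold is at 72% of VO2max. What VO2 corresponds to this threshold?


Anaerobic threshold VO2 = VO2max * 72%
= 62.88 * 0.72
= 45.27 mL/kg/min

45.27 mL/kg/min


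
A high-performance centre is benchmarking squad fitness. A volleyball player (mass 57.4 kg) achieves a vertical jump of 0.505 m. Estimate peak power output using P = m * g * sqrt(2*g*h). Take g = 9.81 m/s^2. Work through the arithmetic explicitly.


2 * g * h = 2 * 9.81 * 0.505 = 9.9081
sqrt(9.9081) = 3.147713 m/s
P = 57.4 * 9.81 * 3.147713 = 1772.46 W

1772.46 W


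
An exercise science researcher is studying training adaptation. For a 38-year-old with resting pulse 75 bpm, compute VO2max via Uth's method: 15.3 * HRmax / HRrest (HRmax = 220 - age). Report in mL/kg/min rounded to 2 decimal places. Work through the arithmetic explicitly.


Step 1: HRmax = 220 - 38 = 182 bpm
Step 2: Ratio = 182 / 75 = 2.4267
Step 3: VO2max = 15.3 * 2.4267 = 37.13 mL/kg/min

37.13 mL/kg/min


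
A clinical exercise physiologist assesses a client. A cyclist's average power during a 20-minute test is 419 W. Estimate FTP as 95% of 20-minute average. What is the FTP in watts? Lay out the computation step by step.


FTP = 20-min power * 0.95
= 419 * 0.95
= 398.05 W

398.05 W


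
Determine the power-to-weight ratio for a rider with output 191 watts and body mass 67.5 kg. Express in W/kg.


P/W = 191 / 67.5 = 2.83 W/kg

2.83 W/kg


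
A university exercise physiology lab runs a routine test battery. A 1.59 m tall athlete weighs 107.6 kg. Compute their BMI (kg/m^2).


height^2 = 2.5281 m^2
BMI = 107.6 / 2.5281 = 42.56 kg/m^2

42.56 kg/m^2


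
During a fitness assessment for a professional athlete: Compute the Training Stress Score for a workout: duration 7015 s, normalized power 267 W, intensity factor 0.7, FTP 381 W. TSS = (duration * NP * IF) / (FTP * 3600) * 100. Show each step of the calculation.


Product = 7015 * 267 * 0.7 = 1311103.5
Base = 381 * 3600 = 1371600
TSS = 1311103.5 / 1371600 * 100 = 95.59

95.59 TSS


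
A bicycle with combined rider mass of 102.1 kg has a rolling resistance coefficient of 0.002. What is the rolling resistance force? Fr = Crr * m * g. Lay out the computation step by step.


Fr = 0.002 * 102.1 * 9.81
= 0.2042 * 9.81
= 2.003 N

2.003 N


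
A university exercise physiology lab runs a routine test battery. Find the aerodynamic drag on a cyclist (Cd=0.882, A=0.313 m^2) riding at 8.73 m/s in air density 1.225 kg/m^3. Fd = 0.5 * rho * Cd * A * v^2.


Fd = 0.5 * 1.225 * 0.882 * 0.313 * 8.73^2
= 0.5 * 1.225 * 0.882 * 0.313 * 76.2129
= 12.887 N

12.887 N


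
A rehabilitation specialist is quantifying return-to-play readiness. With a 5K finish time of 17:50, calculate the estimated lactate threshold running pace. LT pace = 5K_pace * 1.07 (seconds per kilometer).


Race duration = 1070 s for 5 km
Average pace = 1070 / 5 = 214.0 s/km
LT pace = 214.0 * 1.07
= 228.98 s/km

228.98 s/km


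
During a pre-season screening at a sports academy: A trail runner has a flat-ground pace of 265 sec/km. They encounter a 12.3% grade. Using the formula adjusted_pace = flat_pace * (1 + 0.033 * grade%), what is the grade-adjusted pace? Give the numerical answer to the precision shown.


Grade factor = 1 + 0.033 * 12.3 = 1.4059
Adjusted = 265 * 1.4059 = 372.56 sec/km

372.56 s/km


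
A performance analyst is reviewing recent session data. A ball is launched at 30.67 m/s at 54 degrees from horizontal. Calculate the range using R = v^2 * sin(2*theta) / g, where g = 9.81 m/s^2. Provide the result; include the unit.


sin(2 * 54) = sin(108) = 0.951057
v^2 = 30.67^2 = 940.6489
R = 940.6489 * 0.951057 / 9.81
= 91.194 m

91.194 m


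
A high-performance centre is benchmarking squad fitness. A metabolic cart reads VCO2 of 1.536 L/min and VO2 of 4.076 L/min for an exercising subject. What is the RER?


RER = VCO2 / VO2 = 1.536 / 4.076 = 0.3768

0.3768


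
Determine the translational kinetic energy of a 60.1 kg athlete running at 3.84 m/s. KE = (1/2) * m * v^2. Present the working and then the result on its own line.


KE = 0.5 * m * v^2
= 0.5 * 60.1 * 3.84^2
= 0.5 * 60.1 * 14.7456
= 443.11 J

443.11 J


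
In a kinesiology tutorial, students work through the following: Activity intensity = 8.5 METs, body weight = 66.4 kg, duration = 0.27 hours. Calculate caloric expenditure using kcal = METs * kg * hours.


kcal = 8.5 * 66.4 * 0.27
= 564.4 * 0.27
= 152.39 kcal

152.39 kcal


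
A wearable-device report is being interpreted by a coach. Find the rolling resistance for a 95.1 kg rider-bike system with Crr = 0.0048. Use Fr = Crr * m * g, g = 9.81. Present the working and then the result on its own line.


m * g = 95.1 * 9.81 = 932.931 N
Fr = 0.0048 * 932.931 = 4.478 N

4.478 N


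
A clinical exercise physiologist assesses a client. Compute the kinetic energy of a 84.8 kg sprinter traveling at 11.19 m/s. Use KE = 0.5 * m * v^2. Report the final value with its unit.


Velocity squared = 125.2161
KE = 0.5 * 84.8 * 125.2161 = 5309.16 J

5309.16 J


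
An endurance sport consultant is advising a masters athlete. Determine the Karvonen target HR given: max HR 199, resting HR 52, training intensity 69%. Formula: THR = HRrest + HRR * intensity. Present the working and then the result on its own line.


HRR = HRmax - HRrest = 199 - 52 = 147
THR = 52 + 147 * 0.69
= 153.43 bpm

153.43 bpm


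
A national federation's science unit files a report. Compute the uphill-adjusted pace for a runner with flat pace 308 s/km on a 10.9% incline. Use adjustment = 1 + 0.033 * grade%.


Adjustment factor = 1 + 0.033 * 10.9 = 1.3597
Grade-adjusted pace = 308 * 1.3597 = 418.79 s/km

418.79 s/km


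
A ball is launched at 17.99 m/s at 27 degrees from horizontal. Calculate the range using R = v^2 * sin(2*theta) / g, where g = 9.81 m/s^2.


sin(2 * 27) = sin(54) = 0.809017
v^2 = 17.99^2 = 323.6401
R = 323.6401 * 0.809017 / 9.81
= 26.69 m

26.69 m


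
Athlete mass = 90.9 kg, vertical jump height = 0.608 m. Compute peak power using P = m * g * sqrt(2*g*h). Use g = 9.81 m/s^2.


sqrt(2 * 9.81 * 0.608) = sqrt(11.92896) = 3.453833 m/s
P = 90.9 * 9.81 * 3.453833
= 3079.88 W

3079.88 W


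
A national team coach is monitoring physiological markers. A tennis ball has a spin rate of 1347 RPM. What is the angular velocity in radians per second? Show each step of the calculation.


Convert RPM to rad/s: multiply by 2*pi and divide by 60
omega = 1347 * 2 * pi / 60
= 141.058 rad/s

141.058 rad/s


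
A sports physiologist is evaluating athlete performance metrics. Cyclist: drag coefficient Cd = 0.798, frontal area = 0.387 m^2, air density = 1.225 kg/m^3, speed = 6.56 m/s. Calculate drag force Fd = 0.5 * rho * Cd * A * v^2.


v^2 = 6.56^2 = 43.0336
Fd = 0.5 * 1.225 * 0.798 * 0.387 * 43.0336
= 8.14 N

8.14 N


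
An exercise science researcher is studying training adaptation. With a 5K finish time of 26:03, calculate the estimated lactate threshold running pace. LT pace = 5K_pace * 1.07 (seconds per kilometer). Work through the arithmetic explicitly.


Race duration = 1563 s for 5 km
Average pace = 1563 / 5 = 312.6 s/km
LT pace = 312.6 * 1.07
= 334.48 s/km

334.48 s/km


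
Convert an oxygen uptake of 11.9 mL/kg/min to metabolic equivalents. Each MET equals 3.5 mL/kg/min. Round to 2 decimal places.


One MET = 3.5 mL/kg/min
Number of METs = 11.9 / 3.5
= 3.4 METs

3.4 METs


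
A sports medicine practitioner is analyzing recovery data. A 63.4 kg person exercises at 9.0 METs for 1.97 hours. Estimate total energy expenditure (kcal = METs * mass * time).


Energy = METs * mass(kg) * time(h)
= 9.0 * 63.4 * 1.97
= 1124.08 kcal

1124.08 kcal


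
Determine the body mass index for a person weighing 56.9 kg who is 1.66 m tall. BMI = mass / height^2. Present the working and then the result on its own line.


BMI = mass / height^2
= 56.9 / 1.66^2
= 56.9 / 2.7556
= 20.65 kg/m^2

20.65 kg/m^2


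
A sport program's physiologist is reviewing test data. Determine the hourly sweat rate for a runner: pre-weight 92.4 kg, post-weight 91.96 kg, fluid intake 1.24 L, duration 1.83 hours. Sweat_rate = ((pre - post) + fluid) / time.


Mass lost = 92.4 - 91.96 = 0.44 kg
Add fluid consumed: 0.44 + 1.24 = 1.68 L total sweat
Sweat rate = 1.68 / 1.83 = 0.918 L/h

0.918 L/h


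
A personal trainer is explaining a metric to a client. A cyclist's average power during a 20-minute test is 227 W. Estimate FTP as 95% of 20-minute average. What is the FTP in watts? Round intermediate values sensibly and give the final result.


FTP = 20-min power * 0.95
= 227 * 0.95
= 215.65 W

215.65 W


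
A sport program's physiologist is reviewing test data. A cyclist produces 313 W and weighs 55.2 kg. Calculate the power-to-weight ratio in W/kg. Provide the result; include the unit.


P/W = power / mass
= 313 / 55.2
= 5.67 W/kg

5.67 W/kg


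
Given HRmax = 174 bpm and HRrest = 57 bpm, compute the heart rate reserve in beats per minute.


Heart rate reserve = maximum HR minus resting HR
HRR = 174 - 57 = 117 bpm

117 bpm


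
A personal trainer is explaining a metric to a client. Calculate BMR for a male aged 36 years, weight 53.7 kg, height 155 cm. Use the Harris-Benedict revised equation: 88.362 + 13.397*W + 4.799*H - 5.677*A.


Substituting values:
W term = 13.397 * 53.7 = 719.4189
H term = 4.799 * 155 = 743.845
A term = 5.677 * 36 = 204.372
BMR = 1347.25 kcal/day

1347.25 kcal/day


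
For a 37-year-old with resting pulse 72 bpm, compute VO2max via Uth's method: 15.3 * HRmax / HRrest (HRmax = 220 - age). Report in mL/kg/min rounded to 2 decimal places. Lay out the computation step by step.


Step 1: HRmax = 220 - 37 = 183 bpm
Step 2: Ratio = 183 / 72 = 2.5417
Step 3: VO2max = 15.3 * 2.5417 = 38.89 mL/kg/min

38.89 mL/kg/min


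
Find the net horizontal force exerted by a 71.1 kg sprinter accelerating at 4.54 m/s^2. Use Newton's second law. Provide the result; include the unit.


Newton's second law: F = m * a
F = 71.1 * 4.54 = 322.79 N

322.79 N


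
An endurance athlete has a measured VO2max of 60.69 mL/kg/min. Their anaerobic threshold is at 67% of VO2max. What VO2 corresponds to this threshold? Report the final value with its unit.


Anaerobic threshold VO2 = VO2max * 67%
= 60.69 * 0.67
= 40.66 mL/kg/min

40.66 mL/kg/min


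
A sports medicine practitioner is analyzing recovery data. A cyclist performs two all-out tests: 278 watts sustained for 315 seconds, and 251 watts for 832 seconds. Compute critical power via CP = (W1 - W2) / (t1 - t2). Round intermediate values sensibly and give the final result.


W1 = P1 * t1 = 278 * 315 = 87570 J
W2 = P2 * t2 = 251 * 832 = 208832 J
CP = (87570 - 208832) / (315 - 832)
= 234.55 W

234.55 W


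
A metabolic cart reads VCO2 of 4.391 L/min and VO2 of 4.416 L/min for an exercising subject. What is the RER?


RER = VCO2 / VO2 = 4.391 / 4.416 = 0.9943

0.9943


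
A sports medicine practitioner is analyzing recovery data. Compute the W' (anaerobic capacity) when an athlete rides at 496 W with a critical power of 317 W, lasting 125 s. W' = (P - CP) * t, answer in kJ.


Above-CP power = 179 W
Duration = 125 s
W' = 179 * 125 = 22375 J
Convert: 22375 / 1000 = 22.375 kJ

22.375 kJ


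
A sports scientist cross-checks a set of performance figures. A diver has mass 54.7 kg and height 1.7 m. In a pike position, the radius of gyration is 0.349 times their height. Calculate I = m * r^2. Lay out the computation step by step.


r = 0.349 * 1.7 = 0.5933 m
I = m * r^2 = 54.7 * 0.352005 = 19.255 kg*m^2

19.255 kg*m^2


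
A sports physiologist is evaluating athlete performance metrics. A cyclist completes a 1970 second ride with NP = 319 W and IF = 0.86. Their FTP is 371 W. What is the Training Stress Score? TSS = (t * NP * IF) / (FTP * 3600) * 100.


t * NP * IF = 1970 * 319 * 0.86 = 540449.8
FTP * 3600 = 1335600
TSS = (540449.8 / 1335600) * 100 = 40.46

40.46 TSS


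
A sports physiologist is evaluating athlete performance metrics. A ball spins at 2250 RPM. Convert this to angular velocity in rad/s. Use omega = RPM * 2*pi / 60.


omega = 2250 * 2 * pi / 60
= 2250 * 6.28318531 / 60
= 14137.167 / 60
= 235.619 rad/s

235.619 rad/s


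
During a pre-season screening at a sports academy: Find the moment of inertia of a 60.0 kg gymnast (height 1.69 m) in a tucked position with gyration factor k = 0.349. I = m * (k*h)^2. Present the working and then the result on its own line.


Radius of gyration = 0.349 * 1.69 = 0.58981 m
I = 60.0 * 0.58981^2
= 60.0 * 0.347876
= 20.873 kg*m^2

20.873 kg*m^2


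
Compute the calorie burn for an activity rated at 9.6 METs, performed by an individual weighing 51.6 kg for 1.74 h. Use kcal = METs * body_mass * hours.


Product of METs and mass = 9.6 * 51.6 = 495.36
Total kcal = 495.36 * 1.74 = 861.93 kcal

861.93 kcal


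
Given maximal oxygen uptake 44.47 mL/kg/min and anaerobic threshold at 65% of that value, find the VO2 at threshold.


Percentage as decimal = 0.65
VO2 at AT = 44.47 * 0.65 = 28.91 mL/kg/min

28.91 mL/kg/min


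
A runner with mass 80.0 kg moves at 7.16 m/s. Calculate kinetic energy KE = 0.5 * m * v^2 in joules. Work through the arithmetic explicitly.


v^2 = 7.16^2 = 51.2656
KE = 0.5 * 80.0 * 51.2656
= 2050.62 J

2050.62 J


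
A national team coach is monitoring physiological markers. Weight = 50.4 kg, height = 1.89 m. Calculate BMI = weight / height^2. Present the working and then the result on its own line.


height^2 = 1.89^2 = 3.5721
BMI = 50.4 / 3.5721 = 14.11 kg/m^2

14.11 kg/m^2


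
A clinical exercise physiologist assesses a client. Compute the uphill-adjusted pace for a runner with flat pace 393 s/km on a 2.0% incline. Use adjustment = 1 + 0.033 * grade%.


Adjustment factor = 1 + 0.033 * 2.0 = 1.066
Grade-adjusted pace = 393 * 1.066 = 418.94 s/km

418.94 s/km


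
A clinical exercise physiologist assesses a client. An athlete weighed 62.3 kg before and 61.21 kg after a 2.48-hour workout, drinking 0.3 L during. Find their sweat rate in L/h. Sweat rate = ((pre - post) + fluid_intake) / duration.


Body mass change = 1.09 kg
Total sweat loss = 1.09 + 0.3 = 1.39 L
Rate = 1.39 / 2.48 = 0.56 L/h

0.56 L/h


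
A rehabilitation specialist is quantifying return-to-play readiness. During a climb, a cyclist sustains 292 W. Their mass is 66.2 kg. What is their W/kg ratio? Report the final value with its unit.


Power-to-weight = 292 W / 66.2 kg
= 4.411 W/kg

4.411 W/kg


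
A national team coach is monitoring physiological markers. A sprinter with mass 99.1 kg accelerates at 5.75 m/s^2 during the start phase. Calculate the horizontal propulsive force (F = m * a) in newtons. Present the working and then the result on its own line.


F = m * a
= 99.1 * 5.75
= 569.83 N

569.83 N


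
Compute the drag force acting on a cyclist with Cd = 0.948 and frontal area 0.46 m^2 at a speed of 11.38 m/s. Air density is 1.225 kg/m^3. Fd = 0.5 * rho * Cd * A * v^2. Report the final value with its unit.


Step 1: v^2 = 129.5044
Step 2: Fd = 0.5 * 1.225 * 0.948 * 0.46 * 129.5044
= 34.59 N

34.59 N


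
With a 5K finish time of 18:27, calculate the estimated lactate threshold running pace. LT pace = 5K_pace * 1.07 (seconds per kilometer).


Race duration = 1107 s for 5 km
Average pace = 1107 / 5 = 221.4 s/km
LT pace = 221.4 * 1.07
= 236.9 s/km

236.9 s/km


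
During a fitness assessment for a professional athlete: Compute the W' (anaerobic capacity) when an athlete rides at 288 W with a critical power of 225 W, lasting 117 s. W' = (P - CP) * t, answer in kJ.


Above-CP power = 63 W
Duration = 117 s
W' = 63 * 117 = 7371 J
Convert: 7371 / 1000 = 7.371 kJ

7.371 kJ


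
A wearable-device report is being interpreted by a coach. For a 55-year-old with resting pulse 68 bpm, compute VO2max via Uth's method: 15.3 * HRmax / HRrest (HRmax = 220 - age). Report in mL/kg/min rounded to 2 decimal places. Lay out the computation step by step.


Step 1: HRmax = 220 - 55 = 165 bpm
Step 2: Ratio = 165 / 68 = 2.4265
Step 3: VO2max = 15.3 * 2.4265 = 37.13 mL/kg/min

37.13 mL/kg/min


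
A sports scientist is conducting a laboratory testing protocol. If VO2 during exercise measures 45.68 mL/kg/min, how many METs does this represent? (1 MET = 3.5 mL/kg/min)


METs = VO2 / 3.5 = 45.68 / 3.5 = 13.05

13.05 METs


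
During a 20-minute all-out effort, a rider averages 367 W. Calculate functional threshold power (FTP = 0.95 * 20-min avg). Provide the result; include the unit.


FTP = 0.95 * 367
= 348.65 W

348.65 W


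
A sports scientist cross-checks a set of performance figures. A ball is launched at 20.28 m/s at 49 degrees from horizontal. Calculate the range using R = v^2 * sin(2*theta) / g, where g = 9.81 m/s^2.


sin(2 * 49) = sin(98) = 0.990268
v^2 = 20.28^2 = 411.2784
R = 411.2784 * 0.990268 / 9.81
= 41.516 m

41.516 m


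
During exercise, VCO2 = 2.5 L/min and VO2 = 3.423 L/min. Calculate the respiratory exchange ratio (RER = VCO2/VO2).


RER = VCO2 / VO2
= 2.5 / 3.423
= 0.7304

0.7304


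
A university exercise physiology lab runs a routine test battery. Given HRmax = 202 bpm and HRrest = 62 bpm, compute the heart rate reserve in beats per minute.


Heart rate reserve = maximum HR minus resting HR
HRR = 202 - 62 = 140 bpm

140 bpm


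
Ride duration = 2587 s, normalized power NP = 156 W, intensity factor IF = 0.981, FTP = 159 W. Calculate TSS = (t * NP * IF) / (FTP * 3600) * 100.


Numerator = 2587 * 156 * 0.981 = 395904.132
Denominator = 159 * 3600 = 572400
TSS = 395904.132 / 572400 * 100
= 69.17

69.17 TSS


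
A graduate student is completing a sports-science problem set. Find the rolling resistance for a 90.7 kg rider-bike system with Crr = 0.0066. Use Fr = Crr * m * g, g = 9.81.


m * g = 90.7 * 9.81 = 889.767 N
Fr = 0.0066 * 889.767 = 5.872 N

5.872 N


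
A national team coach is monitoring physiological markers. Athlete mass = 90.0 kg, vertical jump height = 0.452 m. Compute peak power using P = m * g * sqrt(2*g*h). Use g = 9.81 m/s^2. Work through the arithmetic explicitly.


sqrt(2 * 9.81 * 0.452) = sqrt(8.86824) = 2.977959 m/s
P = 90.0 * 9.81 * 2.977959
= 2629.24 W

2629.24 W


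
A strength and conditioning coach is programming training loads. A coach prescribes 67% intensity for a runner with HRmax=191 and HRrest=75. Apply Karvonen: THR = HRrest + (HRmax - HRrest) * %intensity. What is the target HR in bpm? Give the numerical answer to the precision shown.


Heart rate reserve = 191 - 75 = 116
Intensity fraction = 67 / 100 = 0.67
THR = 75 + 116 * 0.67 = 152.72 bpm

152.72 bpm


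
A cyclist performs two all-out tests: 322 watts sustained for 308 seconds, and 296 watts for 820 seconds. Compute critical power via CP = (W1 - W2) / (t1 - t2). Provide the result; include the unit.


W1 = P1 * t1 = 322 * 308 = 99176 J
W2 = P2 * t2 = 296 * 820 = 242720 J
CP = (99176 - 242720) / (308 - 820)
= 280.36 W

280.36 W


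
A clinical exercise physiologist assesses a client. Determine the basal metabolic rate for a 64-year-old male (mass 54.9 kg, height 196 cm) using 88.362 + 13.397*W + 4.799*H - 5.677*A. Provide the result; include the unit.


BMR = 88.362 + 13.397*54.9 + 4.799*196 - 5.677*64
= 1401.13 kcal/day

1401.13 kcal/day


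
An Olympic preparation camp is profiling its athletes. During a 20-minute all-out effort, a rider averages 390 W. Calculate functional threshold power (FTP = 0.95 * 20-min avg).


FTP = 0.95 * 390
= 370.5 W

370.5 W


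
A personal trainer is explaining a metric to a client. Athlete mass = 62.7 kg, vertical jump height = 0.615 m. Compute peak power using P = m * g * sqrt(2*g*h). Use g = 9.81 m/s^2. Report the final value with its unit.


sqrt(2 * 9.81 * 0.615) = sqrt(12.0663) = 3.473658 m/s
P = 62.7 * 9.81 * 3.473658
= 2136.6 W

2136.6 W


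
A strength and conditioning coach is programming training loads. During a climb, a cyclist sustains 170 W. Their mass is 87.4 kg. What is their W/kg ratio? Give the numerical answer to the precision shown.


Power-to-weight = 170 W / 87.4 kg
= 1.945 W/kg

1.945 W/kg


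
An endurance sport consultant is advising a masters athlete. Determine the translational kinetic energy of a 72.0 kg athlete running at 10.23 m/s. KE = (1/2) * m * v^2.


KE = 0.5 * m * v^2
= 0.5 * 72.0 * 10.23^2
= 0.5 * 72.0 * 104.6529
= 3767.5 J

3767.5 J


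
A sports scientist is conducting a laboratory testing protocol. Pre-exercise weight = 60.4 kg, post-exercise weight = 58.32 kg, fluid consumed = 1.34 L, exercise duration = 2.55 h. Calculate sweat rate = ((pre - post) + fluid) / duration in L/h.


Weight loss = 60.4 - 58.32 = 2.08 kg (approx L)
Total sweat = 2.08 + 1.34 = 3.42 L
Sweat rate = 3.42 / 2.55 = 1.341 L/h

1.341 L/h


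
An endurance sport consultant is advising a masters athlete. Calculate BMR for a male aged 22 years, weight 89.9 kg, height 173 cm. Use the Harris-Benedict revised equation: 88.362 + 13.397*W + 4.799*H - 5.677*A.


Substituting values:
W term = 13.397 * 89.9 = 1204.3903
H term = 4.799 * 173 = 830.227
A term = 5.677 * 22 = 124.894
BMR = 1998.09 kcal/day

1998.09 kcal/day


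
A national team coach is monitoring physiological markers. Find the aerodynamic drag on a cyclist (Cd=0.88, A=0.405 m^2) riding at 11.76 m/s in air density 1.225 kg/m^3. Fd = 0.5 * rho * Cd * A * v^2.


Fd = 0.5 * 1.225 * 0.88 * 0.405 * 11.76^2
= 0.5 * 1.225 * 0.88 * 0.405 * 138.2976
= 30.19 N

30.19 N


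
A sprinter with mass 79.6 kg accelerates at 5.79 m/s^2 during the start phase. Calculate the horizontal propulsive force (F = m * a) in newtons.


F = m * a
= 79.6 * 5.79
= 460.88 N

460.88 N


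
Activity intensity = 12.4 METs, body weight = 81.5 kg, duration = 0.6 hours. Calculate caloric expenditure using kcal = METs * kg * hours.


kcal = 12.4 * 81.5 * 0.6
= 1010.6 * 0.6
= 606.36 kcal

606.36 kcal


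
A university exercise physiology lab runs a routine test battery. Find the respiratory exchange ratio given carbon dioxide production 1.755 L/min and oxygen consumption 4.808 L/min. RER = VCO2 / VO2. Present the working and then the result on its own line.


VCO2 = 1.755 L/min
VO2 = 4.808 L/min
RER = 1.755 / 4.808 = 0.365

0.365


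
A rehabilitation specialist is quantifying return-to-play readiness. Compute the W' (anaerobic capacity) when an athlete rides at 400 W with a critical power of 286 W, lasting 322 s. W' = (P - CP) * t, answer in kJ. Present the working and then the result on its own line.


Above-CP power = 114 W
Duration = 322 s
W' = 114 * 322 = 36708 J
Convert: 36708 / 1000 = 36.708 kJ

36.708 kJ


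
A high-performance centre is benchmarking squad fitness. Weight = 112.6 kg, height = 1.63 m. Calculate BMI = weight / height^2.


height^2 = 1.63^2 = 2.6569
BMI = 112.6 / 2.6569 = 42.38 kg/m^2

42.38 kg/m^2


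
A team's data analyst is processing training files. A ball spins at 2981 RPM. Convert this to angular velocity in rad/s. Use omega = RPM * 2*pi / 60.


omega = 2981 * 2 * pi / 60
= 2981 * 6.28318531 / 60
= 18730.175 / 60
= 312.17 rad/s

312.17 rad/s


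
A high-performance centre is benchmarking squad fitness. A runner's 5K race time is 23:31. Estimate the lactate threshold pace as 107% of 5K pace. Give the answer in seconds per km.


Total race time = 23*60 + 31 = 1411 seconds
5K pace = 1411 / 5 = 282.2 sec/km
LT pace = 282.2 * 1.07 = 301.95 sec/km

301.95 s/km


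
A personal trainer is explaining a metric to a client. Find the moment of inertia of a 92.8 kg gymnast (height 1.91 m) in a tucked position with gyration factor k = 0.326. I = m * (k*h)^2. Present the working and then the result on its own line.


Radius of gyration = 0.326 * 1.91 = 0.62266 m
I = 92.8 * 0.62266^2
= 92.8 * 0.387705
= 35.979 kg*m^2

35.979 kg*m^2


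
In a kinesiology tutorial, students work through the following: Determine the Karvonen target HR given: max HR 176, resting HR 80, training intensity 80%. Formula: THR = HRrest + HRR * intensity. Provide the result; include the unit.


HRR = HRmax - HRrest = 176 - 80 = 96
THR = 80 + 96 * 0.8
= 156.8 bpm

156.8 bpm


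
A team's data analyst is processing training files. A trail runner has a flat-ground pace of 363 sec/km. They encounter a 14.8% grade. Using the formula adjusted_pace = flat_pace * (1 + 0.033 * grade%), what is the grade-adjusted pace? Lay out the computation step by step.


Grade factor = 1 + 0.033 * 14.8 = 1.4884
Adjusted = 363 * 1.4884 = 540.29 sec/km

540.29 s/km


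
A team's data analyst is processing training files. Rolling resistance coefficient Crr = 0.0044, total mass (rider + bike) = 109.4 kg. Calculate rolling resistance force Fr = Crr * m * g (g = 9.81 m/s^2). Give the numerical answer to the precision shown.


Fr = Crr * m * g
= 0.0044 * 109.4 * 9.81
= 4.722 N

4.722 N


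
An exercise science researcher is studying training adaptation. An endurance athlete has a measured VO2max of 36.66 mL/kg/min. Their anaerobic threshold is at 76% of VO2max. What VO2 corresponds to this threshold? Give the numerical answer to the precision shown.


Anaerobic threshold VO2 = VO2max * 76%
= 36.66 * 0.76
= 27.86 mL/kg/min

27.86 mL/kg/min


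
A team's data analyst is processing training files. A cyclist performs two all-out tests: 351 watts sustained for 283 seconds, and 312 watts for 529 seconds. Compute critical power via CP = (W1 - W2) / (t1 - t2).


W1 = P1 * t1 = 351 * 283 = 99333 J
W2 = P2 * t2 = 312 * 529 = 165048 J
CP = (99333 - 165048) / (283 - 529)
= 267.13 W

267.13 W


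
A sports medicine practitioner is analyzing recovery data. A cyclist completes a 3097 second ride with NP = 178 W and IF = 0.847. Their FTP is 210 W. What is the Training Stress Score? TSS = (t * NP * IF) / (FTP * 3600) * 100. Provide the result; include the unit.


t * NP * IF = 3097 * 178 * 0.847 = 466922.302
FTP * 3600 = 756000
TSS = (466922.302 / 756000) * 100 = 61.76

61.76 TSS


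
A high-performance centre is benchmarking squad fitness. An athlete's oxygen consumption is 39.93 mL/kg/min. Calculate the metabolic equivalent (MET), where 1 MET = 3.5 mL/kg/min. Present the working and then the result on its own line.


MET = VO2 / 3.5
= 39.93 / 3.5
= 11.41 METs

11.41 METs


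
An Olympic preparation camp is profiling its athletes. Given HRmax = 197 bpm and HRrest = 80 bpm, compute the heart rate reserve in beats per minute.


Heart rate reserve = maximum HR minus resting HR
HRR = 197 - 80 = 117 bpm

117 bpm


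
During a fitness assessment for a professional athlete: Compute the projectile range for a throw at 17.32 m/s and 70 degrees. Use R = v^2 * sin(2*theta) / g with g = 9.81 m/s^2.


Two times the angle = 140 degrees
sin(140) = 0.642788
R = 299.9824 * 0.642788 / 9.81 = 19.656 m

19.656 m


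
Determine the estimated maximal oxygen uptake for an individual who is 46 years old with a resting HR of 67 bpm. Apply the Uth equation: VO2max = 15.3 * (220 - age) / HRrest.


HRmax = 220 - 46 = 174
VO2max = 15.3 * (174 / 67)
= 15.3 * 2.597
= 39.73 mL/kg/min

39.73 mL/kg/min


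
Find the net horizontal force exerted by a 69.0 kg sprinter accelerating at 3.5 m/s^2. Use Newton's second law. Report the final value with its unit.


Newton's second law: F = m * a
F = 69.0 * 3.5 = 241.5 N

241.5 N


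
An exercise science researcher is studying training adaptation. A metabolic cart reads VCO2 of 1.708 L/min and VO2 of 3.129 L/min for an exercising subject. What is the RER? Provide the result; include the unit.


RER = VCO2 / VO2 = 1.708 / 3.129 = 0.5459

0.5459


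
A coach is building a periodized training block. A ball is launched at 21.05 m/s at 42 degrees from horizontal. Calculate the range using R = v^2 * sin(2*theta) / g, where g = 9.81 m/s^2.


sin(2 * 42) = sin(84) = 0.994522
v^2 = 21.05^2 = 443.1025
R = 443.1025 * 0.994522 / 9.81
= 44.921 m

44.921 m


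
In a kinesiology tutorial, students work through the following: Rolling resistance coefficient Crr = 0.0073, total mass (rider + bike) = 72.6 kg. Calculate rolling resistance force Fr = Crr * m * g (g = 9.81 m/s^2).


Fr = Crr * m * g
= 0.0073 * 72.6 * 9.81
= 5.199 N

5.199 N


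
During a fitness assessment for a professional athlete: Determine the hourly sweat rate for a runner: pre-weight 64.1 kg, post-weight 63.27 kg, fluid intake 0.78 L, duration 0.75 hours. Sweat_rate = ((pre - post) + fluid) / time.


Mass lost = 64.1 - 63.27 = 0.83 kg
Add fluid consumed: 0.83 + 0.78 = 1.61 L total sweat
Sweat rate = 1.61 / 0.75 = 2.147 L/h

2.147 L/h


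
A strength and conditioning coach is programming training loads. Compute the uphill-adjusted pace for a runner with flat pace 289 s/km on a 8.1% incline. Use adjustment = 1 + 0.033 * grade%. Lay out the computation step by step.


Adjustment factor = 1 + 0.033 * 8.1 = 1.2673
Grade-adjusted pace = 289 * 1.2673 = 366.25 s/km

366.25 s/km


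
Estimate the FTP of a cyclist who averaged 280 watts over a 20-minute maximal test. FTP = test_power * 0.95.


FTP = 280 * 0.95 = 266.0 W

266.0 W


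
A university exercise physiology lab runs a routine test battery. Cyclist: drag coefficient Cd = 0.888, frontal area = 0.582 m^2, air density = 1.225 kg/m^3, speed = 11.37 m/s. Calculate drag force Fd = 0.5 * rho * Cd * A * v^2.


v^2 = 11.37^2 = 129.2769
Fd = 0.5 * 1.225 * 0.888 * 0.582 * 129.2769
= 40.923 N

40.923 N


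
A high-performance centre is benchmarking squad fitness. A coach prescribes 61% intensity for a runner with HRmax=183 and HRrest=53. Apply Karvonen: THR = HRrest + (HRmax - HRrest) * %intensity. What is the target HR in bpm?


Heart rate reserve = 183 - 53 = 130
Intensity fraction = 61 / 100 = 0.61
THR = 53 + 130 * 0.61 = 132.3 bpm

132.3 bpm


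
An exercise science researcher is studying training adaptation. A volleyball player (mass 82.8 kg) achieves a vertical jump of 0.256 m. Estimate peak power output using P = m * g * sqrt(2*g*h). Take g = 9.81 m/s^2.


2 * g * h = 2 * 9.81 * 0.256 = 5.02272
sqrt(5.02272) = 2.241143 m/s
P = 82.8 * 9.81 * 2.241143 = 1820.41 W

1820.41 W


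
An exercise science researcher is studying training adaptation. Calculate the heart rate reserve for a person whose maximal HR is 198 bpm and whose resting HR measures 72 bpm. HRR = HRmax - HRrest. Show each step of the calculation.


HRmax = 198 bpm
HRrest = 72 bpm
HRR = 198 - 72 = 126 bpm

126 bpm


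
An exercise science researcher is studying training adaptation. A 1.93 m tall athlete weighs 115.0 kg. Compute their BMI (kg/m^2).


height^2 = 3.7249 m^2
BMI = 115.0 / 3.7249 = 30.87 kg/m^2

30.87 kg/m^2


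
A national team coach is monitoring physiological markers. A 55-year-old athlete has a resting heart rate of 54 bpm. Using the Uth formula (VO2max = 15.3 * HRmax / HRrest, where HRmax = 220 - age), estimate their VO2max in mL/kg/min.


HRmax = 220 - 55 = 165 bpm
Ratio = HRmax / HRrest = 165 / 54 = 3.0556
VO2max = 15.3 * 3.0556 = 46.75 mL/kg/min

46.75 mL/kg/min


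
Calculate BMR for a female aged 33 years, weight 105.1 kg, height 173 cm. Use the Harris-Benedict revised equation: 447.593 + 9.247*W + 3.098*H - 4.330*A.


Substituting values:
W term = 9.247 * 105.1 = 971.8597
H term = 3.098 * 173 = 535.954
A term = 4.330 * 33 = 142.89
BMR = 1812.52 kcal/day

1812.52 kcal/day


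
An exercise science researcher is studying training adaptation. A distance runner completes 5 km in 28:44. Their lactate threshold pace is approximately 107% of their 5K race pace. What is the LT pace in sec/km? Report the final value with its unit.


Convert to seconds: 28 min 44 s = 1724 s
Pace per km = 1724 / 5 = 344.8 s/km
LT pace = 344.8 * 1.07 = 368.94 s/km

368.94 s/km
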